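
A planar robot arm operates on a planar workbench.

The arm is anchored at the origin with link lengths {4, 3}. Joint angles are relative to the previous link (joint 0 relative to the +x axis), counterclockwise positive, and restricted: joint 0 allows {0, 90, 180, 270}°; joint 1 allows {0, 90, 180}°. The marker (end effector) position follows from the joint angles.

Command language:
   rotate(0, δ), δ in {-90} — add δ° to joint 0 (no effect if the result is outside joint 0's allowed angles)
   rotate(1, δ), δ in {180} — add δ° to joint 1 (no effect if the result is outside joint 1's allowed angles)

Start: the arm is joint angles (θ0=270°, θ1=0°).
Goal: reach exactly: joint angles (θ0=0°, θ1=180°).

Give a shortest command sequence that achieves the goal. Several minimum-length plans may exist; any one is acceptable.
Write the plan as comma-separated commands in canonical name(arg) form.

begin: joint angles (θ0=270°, θ1=0°)
t=1 rotate(0, -90) ⇒ joint angles (θ0=180°, θ1=0°)
t=2 rotate(0, -90) ⇒ joint angles (θ0=90°, θ1=0°)
t=3 rotate(0, -90) ⇒ joint angles (θ0=0°, θ1=0°)
t=4 rotate(1, 180) ⇒ joint angles (θ0=0°, θ1=180°)
no 3-step plan works, so 4 is optimal.

rotate(0, -90), rotate(0, -90), rotate(0, -90), rotate(1, 180)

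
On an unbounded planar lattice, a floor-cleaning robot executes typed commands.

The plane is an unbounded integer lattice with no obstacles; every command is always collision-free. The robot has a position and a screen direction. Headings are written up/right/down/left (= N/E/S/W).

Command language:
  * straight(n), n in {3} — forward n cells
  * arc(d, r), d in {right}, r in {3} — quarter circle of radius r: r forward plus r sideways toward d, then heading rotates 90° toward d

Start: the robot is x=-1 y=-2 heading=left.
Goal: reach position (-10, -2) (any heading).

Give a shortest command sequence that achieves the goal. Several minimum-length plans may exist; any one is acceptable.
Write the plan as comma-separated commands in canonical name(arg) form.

from: x=-1 y=-2 heading=left
t=1 straight(3) ⇒ x=-4 y=-2 heading=left
t=2 straight(3) ⇒ x=-7 y=-2 heading=left
t=3 straight(3) ⇒ x=-10 y=-2 heading=left
shorter routes all fall short; 3 is best.

straight(3), straight(3), straight(3)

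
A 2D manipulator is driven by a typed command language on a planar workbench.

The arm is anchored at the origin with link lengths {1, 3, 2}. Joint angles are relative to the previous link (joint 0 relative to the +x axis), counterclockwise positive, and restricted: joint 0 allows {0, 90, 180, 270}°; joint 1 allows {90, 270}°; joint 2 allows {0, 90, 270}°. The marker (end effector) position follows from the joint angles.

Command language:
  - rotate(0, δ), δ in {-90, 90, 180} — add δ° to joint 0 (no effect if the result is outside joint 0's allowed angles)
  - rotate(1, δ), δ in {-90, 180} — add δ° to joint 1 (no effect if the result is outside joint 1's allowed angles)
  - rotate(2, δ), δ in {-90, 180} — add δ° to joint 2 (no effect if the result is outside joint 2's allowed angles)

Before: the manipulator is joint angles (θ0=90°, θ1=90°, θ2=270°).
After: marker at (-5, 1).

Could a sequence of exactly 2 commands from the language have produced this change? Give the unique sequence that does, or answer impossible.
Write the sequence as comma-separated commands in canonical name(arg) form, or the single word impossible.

rotate(2, 180), rotate(2, -90)

key: running rotate(2, -90) before rotate(2, 180) would end elsewhere — order is forced
initial: joint angles (θ0=90°, θ1=90°, θ2=270°)
t=1 rotate(2, 180) ⇒ joint angles (θ0=90°, θ1=90°, θ2=90°)
t=2 rotate(2, -90) ⇒ joint angles (θ0=90°, θ1=90°, θ2=0°)
all 49 alternatives checked — unique.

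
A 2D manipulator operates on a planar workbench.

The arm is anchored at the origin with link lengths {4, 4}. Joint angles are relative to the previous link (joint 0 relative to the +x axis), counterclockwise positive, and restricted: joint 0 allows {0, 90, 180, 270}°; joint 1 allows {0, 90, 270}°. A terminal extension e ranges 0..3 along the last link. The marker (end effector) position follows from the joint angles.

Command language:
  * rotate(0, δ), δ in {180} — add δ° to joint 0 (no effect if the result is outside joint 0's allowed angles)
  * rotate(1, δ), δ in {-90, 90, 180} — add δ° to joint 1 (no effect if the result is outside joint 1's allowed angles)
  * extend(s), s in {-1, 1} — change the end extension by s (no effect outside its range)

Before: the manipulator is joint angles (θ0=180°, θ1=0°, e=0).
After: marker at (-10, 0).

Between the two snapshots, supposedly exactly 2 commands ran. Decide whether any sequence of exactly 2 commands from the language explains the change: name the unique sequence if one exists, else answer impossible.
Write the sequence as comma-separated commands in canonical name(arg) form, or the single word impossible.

start: joint angles (θ0=180°, θ1=0°, e=0)
1. extend(1) → joint angles (θ0=180°, θ1=0°, e=1)
2. extend(1) → joint angles (θ0=180°, θ1=0°, e=2)
no other 2-command option fits: unique.

extend(1), extend(1)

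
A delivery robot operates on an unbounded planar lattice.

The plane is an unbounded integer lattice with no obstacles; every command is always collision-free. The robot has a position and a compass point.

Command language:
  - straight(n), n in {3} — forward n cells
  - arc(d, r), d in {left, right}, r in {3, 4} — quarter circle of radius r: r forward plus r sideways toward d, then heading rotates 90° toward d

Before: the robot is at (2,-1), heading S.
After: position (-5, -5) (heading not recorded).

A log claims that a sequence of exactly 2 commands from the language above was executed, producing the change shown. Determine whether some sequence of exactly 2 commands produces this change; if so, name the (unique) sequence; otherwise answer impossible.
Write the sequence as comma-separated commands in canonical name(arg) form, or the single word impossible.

key: running straight(3) before arc(right, 4) would end elsewhere — order is forced
start: at (2,-1), heading S
step 1 (arc(right, 4)): at (-2,-5), heading W
step 2 (straight(3)): at (-5,-5), heading W
no other 2-command option fits: unique.

arc(right, 4), straight(3)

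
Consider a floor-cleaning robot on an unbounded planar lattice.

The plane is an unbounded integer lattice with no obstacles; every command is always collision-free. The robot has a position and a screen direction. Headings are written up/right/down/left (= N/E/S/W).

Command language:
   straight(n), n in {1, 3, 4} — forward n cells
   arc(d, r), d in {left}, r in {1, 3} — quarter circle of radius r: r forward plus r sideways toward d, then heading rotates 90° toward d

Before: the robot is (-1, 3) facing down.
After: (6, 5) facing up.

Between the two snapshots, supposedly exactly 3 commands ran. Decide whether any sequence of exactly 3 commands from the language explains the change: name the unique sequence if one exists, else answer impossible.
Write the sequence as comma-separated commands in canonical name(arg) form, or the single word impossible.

arc(left, 1), straight(3), arc(left, 3)

key: position moved to (6,5) AND the heading swung to N — translation plus rotation needed
t0: (-1, 3) facing down
t=1 arc(left, 1) ⇒ (0, 2) facing right
t=2 straight(3) ⇒ (3, 2) facing right
t=3 arc(left, 3) ⇒ (6, 5) facing up
all 125 alternatives checked — unique.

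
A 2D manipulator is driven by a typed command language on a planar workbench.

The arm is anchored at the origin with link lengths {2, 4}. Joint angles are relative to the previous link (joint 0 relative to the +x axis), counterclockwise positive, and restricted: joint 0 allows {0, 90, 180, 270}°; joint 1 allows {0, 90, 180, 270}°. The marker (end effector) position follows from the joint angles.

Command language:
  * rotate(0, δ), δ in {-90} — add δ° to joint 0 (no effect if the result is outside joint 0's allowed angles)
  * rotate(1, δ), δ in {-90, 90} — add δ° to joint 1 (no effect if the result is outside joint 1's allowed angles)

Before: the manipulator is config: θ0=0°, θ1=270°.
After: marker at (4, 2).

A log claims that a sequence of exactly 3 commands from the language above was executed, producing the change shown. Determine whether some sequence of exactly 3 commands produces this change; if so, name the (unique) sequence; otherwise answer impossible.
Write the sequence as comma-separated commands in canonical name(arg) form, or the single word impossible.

rotate(0, -90), rotate(0, -90), rotate(0, -90)

start: config: θ0=0°, θ1=270°
[1] after rotate(0, -90): config: θ0=270°, θ1=270°
[2] after rotate(0, -90): config: θ0=180°, θ1=270°
[3] after rotate(0, -90): config: θ0=90°, θ1=270°
uniquely the one of 27 3-step routes that fits.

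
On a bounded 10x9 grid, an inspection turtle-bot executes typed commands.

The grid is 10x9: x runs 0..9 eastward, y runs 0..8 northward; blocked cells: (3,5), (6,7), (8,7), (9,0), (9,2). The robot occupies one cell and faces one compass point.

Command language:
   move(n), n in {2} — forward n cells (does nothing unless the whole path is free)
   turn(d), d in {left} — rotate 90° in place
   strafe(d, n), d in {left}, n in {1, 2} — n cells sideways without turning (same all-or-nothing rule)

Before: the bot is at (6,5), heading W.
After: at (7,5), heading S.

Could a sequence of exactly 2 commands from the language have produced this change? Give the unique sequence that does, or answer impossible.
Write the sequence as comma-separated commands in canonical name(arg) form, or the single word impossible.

key: cell and facing (now S) both changed — the 2 commands mix motion and turning
initial: at (6,5), heading W
1. turn(left) → at (6,5), heading S
2. strafe(left, 1) → at (7,5), heading S
no other 2-command option fits: unique.

turn(left), strafe(left, 1)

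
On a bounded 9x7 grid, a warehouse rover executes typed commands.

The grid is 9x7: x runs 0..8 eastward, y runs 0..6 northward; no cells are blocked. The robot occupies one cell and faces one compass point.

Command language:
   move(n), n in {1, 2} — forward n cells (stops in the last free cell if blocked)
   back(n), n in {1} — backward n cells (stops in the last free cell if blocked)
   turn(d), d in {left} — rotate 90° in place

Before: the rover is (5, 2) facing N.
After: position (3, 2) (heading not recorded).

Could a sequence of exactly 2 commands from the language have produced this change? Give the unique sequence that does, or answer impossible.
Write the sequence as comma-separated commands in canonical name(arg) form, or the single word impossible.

turn(left), move(2)

key: running move(2) before turn(left) would end elsewhere — order is forced
start: (5, 2) facing N
t=1 turn(left) ⇒ (5, 2) facing W
t=2 move(2) ⇒ (3, 2) facing W
no other 2-command option fits: unique.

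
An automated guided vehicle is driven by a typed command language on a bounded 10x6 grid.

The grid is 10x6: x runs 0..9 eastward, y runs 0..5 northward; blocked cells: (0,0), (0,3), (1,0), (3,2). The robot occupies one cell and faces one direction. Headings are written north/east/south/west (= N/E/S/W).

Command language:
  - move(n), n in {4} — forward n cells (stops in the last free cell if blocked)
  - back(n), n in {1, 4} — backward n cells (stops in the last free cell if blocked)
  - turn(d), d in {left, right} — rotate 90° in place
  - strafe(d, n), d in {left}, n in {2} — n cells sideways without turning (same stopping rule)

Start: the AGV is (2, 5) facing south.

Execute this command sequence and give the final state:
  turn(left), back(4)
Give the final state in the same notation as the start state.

initial: (2, 5) facing south
t=1 turn(left) ⇒ (2, 5) facing east
t=2 back(4) ⇒ (0, 5) facing east

(0, 5) facing east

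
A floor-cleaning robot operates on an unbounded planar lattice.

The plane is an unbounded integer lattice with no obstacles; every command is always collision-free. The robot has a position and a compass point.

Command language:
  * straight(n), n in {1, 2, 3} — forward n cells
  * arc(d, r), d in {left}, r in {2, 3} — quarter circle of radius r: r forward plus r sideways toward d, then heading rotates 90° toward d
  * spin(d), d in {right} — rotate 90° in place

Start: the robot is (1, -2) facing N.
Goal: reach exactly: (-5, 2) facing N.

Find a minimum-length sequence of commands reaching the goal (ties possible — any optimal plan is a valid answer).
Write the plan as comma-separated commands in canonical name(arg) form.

arc(left, 3), straight(3), spin(right), straight(1)

from: (1, -2) facing N
step 1 (arc(left, 3)): (-2, 1) facing W
step 2 (straight(3)): (-5, 1) facing W
step 3 (spin(right)): (-5, 1) facing N
step 4 (straight(1)): (-5, 2) facing N
nothing shorter than 4 reaches the goal.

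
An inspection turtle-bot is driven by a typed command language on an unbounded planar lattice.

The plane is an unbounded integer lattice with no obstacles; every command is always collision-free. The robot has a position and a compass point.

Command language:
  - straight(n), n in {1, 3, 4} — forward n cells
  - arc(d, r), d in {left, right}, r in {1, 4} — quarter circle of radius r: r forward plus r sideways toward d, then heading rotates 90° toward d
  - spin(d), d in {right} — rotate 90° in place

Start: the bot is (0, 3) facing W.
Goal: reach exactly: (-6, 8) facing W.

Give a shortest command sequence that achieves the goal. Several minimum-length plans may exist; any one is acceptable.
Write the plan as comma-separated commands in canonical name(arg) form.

t0: (0, 3) facing W
1. arc(right, 4) → (-4, 7) facing N
2. arc(left, 1) → (-5, 8) facing W
3. straight(1) → (-6, 8) facing W
shorter routes all fall short; 3 is best.

arc(right, 4), arc(left, 1), straight(1)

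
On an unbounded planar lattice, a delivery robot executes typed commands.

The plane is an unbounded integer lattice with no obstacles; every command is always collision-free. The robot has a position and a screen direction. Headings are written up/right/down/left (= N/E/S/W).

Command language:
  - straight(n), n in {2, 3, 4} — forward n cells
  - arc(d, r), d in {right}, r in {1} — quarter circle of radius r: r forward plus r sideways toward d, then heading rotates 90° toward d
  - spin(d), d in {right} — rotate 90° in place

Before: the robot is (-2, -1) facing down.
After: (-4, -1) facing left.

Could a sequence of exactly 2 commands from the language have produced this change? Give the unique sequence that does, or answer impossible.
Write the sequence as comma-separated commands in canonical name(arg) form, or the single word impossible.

spin(right), straight(2)

key: order matters: swapping spin(right) and straight(2) lands elsewhere
begin: (-2, -1) facing down
t=1 spin(right) ⇒ (-2, -1) facing left
t=2 straight(2) ⇒ (-4, -1) facing left
uniquely the one of 25 2-step routes that fits.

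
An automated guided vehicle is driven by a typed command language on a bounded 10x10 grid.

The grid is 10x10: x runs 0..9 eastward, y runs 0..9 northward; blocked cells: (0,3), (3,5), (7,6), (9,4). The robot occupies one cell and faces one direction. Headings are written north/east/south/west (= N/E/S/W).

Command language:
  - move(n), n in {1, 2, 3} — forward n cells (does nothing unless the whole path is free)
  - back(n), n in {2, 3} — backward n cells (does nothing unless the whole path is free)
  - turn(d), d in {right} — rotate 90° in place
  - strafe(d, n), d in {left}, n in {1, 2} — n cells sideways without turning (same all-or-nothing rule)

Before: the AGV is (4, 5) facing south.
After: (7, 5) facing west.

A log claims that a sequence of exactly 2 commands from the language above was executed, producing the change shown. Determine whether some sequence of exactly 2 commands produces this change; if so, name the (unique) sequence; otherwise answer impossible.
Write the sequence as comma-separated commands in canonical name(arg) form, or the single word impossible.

turn(right), back(3)

key: running back(3) before turn(right) would end elsewhere — order is forced
t0: (4, 5) facing south
[1] after turn(right): (4, 5) facing west
[2] after back(3): (7, 5) facing west
no rival 2-sequence matches.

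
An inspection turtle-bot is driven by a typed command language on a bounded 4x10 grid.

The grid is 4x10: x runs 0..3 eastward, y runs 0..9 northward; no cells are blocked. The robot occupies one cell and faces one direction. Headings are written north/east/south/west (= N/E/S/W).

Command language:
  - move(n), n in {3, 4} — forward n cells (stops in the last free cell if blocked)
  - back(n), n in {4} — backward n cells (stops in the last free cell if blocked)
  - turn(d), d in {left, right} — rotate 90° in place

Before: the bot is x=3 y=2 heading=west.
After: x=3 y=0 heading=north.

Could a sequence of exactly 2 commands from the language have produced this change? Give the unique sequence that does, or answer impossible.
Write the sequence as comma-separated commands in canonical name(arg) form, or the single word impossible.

key: order matters: swapping turn(right) and back(4) lands elsewhere
start: x=3 y=2 heading=west
1. turn(right) → x=3 y=2 heading=north
2. back(4) → x=3 y=0 heading=north
all 25 alternatives checked — unique.

turn(right), back(4)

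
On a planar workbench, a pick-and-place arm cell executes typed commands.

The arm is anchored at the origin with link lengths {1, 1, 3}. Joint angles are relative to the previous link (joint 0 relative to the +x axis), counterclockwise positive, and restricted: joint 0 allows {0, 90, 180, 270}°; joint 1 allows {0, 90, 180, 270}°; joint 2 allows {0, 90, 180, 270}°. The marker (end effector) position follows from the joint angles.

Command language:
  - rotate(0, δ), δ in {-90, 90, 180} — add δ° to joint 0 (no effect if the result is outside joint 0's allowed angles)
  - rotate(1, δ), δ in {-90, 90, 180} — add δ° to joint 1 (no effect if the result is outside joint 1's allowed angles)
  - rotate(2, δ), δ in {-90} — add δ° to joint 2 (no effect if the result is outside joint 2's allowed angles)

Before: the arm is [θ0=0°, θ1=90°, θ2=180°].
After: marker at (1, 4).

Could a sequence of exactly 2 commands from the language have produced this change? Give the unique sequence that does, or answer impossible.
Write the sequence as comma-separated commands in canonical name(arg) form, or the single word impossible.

rotate(2, -90), rotate(2, -90)

initial: [θ0=0°, θ1=90°, θ2=180°]
[1] after rotate(2, -90): [θ0=0°, θ1=90°, θ2=90°]
[2] after rotate(2, -90): [θ0=0°, θ1=90°, θ2=0°]
uniquely the one of 49 2-step routes that fits.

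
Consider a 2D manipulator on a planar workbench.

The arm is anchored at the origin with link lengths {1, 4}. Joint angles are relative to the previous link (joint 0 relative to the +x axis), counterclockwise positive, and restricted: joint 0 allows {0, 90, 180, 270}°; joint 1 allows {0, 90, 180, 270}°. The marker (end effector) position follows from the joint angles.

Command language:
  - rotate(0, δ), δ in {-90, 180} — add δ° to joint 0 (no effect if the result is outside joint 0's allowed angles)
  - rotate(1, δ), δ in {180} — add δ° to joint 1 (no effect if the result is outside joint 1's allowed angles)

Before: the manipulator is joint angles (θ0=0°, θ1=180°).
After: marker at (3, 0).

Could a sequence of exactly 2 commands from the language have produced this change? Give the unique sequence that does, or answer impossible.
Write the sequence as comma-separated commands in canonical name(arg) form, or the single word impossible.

t0: joint angles (θ0=0°, θ1=180°)
step 1 (rotate(0, -90)): joint angles (θ0=270°, θ1=180°)
step 2 (rotate(0, -90)): joint angles (θ0=180°, θ1=180°)
all 9 alternatives checked — unique.

rotate(0, -90), rotate(0, -90)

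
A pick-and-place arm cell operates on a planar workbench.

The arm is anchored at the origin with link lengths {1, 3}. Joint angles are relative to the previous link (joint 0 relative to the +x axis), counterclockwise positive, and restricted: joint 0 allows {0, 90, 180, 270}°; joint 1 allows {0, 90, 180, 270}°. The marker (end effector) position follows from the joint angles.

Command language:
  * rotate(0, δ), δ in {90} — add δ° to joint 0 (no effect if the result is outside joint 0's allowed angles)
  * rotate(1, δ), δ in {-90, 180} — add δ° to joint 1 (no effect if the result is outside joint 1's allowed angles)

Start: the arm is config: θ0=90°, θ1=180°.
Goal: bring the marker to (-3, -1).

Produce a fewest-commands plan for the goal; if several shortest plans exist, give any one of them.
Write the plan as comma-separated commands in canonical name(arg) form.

rotate(1, -90), rotate(0, 90), rotate(0, 90), rotate(1, 180)

initial: config: θ0=90°, θ1=180°
t=1 rotate(1, -90) ⇒ config: θ0=90°, θ1=90°
t=2 rotate(0, 90) ⇒ config: θ0=180°, θ1=90°
t=3 rotate(0, 90) ⇒ config: θ0=270°, θ1=90°
t=4 rotate(1, 180) ⇒ config: θ0=270°, θ1=270°
minimal: 4 command(s), checked below 4.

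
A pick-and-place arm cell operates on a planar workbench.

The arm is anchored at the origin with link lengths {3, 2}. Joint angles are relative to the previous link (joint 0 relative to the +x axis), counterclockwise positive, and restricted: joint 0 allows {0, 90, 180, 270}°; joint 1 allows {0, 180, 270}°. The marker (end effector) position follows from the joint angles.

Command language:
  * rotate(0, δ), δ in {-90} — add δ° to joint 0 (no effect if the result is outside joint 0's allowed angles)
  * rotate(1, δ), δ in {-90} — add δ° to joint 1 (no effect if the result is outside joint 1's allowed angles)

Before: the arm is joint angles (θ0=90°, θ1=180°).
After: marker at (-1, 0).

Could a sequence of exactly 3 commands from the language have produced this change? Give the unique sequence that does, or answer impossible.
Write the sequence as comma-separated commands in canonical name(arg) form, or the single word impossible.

from: joint angles (θ0=90°, θ1=180°)
[1] after rotate(0, -90): joint angles (θ0=0°, θ1=180°)
[2] after rotate(0, -90): joint angles (θ0=270°, θ1=180°)
[3] after rotate(0, -90): joint angles (θ0=180°, θ1=180°)
all 8 alternatives checked — unique.

rotate(0, -90), rotate(0, -90), rotate(0, -90)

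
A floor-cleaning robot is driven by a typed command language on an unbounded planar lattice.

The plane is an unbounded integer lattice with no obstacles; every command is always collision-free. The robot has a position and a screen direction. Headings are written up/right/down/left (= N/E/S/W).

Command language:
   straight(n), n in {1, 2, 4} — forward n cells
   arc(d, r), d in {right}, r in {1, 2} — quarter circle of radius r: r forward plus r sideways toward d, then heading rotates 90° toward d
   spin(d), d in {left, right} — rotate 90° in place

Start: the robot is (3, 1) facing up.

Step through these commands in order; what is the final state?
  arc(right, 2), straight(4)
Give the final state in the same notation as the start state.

(9, 3) facing right

begin: (3, 1) facing up
t=1 arc(right, 2) ⇒ (5, 3) facing right
t=2 straight(4) ⇒ (9, 3) facing right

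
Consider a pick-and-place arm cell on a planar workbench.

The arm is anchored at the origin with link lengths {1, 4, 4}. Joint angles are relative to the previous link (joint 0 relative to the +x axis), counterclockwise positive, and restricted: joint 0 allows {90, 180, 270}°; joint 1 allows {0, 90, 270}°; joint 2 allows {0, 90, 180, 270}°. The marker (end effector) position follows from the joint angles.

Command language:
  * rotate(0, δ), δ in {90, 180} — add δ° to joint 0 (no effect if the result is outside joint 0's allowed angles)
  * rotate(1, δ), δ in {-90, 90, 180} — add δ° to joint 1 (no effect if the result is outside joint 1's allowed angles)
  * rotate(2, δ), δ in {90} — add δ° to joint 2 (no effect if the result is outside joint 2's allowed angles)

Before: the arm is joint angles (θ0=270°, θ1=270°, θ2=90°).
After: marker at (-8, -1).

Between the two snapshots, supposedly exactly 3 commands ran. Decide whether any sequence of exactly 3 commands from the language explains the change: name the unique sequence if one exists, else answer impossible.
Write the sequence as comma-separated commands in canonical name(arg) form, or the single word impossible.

t0: joint angles (θ0=270°, θ1=270°, θ2=90°)
[1] after rotate(2, 90): joint angles (θ0=270°, θ1=270°, θ2=180°)
[2] after rotate(2, 90): joint angles (θ0=270°, θ1=270°, θ2=270°)
[3] after rotate(2, 90): joint angles (θ0=270°, θ1=270°, θ2=0°)
no rival 3-sequence matches.

rotate(2, 90), rotate(2, 90), rotate(2, 90)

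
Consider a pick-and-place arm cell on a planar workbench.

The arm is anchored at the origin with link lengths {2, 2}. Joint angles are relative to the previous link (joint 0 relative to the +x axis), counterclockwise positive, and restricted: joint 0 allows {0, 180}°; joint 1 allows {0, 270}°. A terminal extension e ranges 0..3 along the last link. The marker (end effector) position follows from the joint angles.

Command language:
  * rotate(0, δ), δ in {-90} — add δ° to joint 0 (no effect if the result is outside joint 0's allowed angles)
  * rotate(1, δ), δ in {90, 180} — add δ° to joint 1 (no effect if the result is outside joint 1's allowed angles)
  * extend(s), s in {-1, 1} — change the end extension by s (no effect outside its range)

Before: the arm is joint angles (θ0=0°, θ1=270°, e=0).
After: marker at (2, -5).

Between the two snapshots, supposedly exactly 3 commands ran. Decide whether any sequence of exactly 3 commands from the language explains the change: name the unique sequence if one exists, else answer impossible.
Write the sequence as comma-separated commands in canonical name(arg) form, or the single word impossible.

extend(1), extend(1), extend(1)

initial: joint angles (θ0=0°, θ1=270°, e=0)
1. extend(1) → joint angles (θ0=0°, θ1=270°, e=1)
2. extend(1) → joint angles (θ0=0°, θ1=270°, e=2)
3. extend(1) → joint angles (θ0=0°, θ1=270°, e=3)
all 125 alternatives checked — unique.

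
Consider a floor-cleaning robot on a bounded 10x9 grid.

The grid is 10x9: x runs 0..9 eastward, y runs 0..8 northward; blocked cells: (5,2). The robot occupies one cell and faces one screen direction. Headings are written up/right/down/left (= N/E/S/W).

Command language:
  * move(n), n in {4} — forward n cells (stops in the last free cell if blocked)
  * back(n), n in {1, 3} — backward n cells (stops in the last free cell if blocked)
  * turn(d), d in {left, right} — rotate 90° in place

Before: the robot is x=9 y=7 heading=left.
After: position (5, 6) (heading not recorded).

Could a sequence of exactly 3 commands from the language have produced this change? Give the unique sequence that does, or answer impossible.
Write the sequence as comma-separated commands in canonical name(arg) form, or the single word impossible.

key: running back(1) before move(4) would end elsewhere — order is forced
begin: x=9 y=7 heading=left
1. move(4) → x=5 y=7 heading=left
2. turn(right) → x=5 y=7 heading=up
3. back(1) → x=5 y=6 heading=up
no rival 3-sequence matches.

move(4), turn(right), back(1)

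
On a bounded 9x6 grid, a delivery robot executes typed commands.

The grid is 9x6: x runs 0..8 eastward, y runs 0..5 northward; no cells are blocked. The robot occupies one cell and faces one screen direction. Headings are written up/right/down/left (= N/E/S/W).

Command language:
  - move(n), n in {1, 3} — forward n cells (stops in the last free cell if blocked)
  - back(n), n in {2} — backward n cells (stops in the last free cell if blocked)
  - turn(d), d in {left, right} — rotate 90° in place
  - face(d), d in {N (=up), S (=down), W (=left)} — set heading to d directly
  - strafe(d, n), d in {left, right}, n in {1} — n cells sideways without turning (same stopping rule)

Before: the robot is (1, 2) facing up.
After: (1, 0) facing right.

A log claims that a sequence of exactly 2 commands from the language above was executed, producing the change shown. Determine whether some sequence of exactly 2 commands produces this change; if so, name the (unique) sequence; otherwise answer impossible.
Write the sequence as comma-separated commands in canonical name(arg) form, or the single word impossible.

key: cell and facing (now E) both changed — the 2 commands mix motion and turning
begin: (1, 2) facing up
[1] after back(2): (1, 0) facing up
[2] after turn(right): (1, 0) facing right
no other 2-command option fits: unique.

back(2), turn(right)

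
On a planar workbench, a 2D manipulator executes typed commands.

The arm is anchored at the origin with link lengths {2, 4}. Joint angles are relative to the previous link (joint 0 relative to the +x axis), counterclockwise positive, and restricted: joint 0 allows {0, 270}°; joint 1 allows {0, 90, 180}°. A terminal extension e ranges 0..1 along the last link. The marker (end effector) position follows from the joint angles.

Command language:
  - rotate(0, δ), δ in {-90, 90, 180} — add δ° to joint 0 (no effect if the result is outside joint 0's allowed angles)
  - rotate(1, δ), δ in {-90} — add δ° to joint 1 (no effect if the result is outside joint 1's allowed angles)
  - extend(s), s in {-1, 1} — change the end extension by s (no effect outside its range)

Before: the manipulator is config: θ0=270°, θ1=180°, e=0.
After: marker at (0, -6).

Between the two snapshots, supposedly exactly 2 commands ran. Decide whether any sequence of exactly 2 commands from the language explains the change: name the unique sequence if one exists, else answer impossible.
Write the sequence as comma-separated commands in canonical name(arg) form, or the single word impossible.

start: config: θ0=270°, θ1=180°, e=0
[1] after rotate(1, -90): config: θ0=270°, θ1=90°, e=0
[2] after rotate(1, -90): config: θ0=270°, θ1=0°, e=0
no other 2-command option fits: unique.

rotate(1, -90), rotate(1, -90)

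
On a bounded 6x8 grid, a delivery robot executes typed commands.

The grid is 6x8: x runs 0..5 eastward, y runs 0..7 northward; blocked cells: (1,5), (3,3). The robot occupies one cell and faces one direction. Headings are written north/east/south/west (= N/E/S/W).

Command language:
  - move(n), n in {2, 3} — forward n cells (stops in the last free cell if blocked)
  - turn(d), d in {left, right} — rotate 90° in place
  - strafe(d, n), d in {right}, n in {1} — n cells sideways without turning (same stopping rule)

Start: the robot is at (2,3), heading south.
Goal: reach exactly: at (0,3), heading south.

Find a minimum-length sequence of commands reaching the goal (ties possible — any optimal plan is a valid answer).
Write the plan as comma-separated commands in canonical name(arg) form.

begin: at (2,3), heading south
step 1 (strafe(right, 1)): at (1,3), heading south
step 2 (strafe(right, 1)): at (0,3), heading south
minimal: 2 command(s), checked below 2.

strafe(right, 1), strafe(right, 1)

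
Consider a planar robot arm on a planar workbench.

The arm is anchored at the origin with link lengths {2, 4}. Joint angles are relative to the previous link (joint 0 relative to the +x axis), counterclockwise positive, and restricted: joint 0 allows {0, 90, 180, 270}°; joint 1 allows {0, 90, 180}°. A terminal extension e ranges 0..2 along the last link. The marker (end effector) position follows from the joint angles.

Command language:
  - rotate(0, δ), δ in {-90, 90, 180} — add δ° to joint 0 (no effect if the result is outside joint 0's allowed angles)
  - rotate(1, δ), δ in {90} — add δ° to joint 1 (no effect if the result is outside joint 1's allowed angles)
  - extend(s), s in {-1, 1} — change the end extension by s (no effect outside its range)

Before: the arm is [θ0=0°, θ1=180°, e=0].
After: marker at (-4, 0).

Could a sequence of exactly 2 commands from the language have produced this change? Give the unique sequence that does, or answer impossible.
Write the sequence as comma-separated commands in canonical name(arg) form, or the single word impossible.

extend(1), extend(1)

start: [θ0=0°, θ1=180°, e=0]
1. extend(1) → [θ0=0°, θ1=180°, e=1]
2. extend(1) → [θ0=0°, θ1=180°, e=2]
no rival 2-sequence matches.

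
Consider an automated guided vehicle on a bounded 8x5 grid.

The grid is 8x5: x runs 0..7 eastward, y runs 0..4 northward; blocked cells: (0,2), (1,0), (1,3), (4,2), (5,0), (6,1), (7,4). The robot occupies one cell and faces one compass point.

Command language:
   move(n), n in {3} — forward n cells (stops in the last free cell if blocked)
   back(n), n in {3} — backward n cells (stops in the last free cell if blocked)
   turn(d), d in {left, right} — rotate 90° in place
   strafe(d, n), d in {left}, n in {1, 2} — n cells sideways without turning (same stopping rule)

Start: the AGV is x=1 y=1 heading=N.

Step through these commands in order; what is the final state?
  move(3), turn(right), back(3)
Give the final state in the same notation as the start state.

x=1 y=2 heading=E

initial: x=1 y=1 heading=N
1. move(3) → x=1 y=2 heading=N
2. turn(right) → x=1 y=2 heading=E
3. back(3) → x=1 y=2 heading=E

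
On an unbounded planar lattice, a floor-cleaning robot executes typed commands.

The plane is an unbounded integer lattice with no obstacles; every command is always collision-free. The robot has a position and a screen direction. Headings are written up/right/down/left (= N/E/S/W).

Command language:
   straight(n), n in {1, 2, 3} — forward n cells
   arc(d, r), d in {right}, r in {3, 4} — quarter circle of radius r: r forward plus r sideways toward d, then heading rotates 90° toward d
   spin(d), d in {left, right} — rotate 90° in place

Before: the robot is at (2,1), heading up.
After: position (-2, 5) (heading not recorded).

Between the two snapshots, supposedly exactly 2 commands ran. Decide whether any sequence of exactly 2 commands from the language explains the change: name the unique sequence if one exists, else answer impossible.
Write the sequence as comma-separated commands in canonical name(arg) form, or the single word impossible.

key: order matters: swapping spin(left) and arc(right, 4) lands elsewhere
start: at (2,1), heading up
1. spin(left) → at (2,1), heading left
2. arc(right, 4) → at (-2,5), heading up
no other 2-command option fits: unique.

spin(left), arc(right, 4)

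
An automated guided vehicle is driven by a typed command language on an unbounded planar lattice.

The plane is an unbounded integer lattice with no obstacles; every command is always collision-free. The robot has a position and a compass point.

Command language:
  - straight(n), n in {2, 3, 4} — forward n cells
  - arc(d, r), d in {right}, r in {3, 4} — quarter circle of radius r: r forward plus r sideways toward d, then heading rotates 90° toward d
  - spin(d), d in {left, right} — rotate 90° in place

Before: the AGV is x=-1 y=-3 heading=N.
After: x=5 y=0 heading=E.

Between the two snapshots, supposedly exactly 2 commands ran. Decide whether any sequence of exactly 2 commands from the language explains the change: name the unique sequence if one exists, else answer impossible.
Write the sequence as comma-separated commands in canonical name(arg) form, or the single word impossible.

arc(right, 3), straight(3)

key: position moved to (5,0) AND the heading swung to E — translation plus rotation needed
from: x=-1 y=-3 heading=N
1. arc(right, 3) → x=2 y=0 heading=E
2. straight(3) → x=5 y=0 heading=E
uniquely the one of 49 2-step routes that fits.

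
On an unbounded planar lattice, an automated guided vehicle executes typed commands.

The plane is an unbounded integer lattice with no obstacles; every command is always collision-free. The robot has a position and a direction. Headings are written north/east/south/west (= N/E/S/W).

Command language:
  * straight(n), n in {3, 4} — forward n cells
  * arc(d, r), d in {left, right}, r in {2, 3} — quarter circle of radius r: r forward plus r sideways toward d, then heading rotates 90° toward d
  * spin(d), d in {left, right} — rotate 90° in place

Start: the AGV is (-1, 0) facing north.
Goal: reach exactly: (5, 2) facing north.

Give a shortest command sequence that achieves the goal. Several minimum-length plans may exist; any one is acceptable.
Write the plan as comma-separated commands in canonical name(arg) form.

t0: (-1, 0) facing north
1. spin(right) → (-1, 0) facing east
2. straight(4) → (3, 0) facing east
3. arc(left, 2) → (5, 2) facing north
no 2-step plan works, so 3 is optimal.

spin(right), straight(4), arc(left, 2)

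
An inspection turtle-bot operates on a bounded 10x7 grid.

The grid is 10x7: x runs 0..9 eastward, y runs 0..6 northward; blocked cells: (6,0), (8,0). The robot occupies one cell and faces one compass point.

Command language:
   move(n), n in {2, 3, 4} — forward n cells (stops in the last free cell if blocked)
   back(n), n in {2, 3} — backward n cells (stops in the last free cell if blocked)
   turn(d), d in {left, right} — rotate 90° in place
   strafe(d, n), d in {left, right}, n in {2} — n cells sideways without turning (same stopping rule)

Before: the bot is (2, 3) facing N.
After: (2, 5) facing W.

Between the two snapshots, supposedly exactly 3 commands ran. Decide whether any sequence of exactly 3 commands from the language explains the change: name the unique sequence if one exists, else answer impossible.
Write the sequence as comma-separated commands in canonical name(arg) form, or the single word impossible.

back(2), move(4), turn(left)

key: order matters: swapping back(2) and turn(left) lands elsewhere
begin: (2, 3) facing N
[1] after back(2): (2, 1) facing N
[2] after move(4): (2, 5) facing N
[3] after turn(left): (2, 5) facing W
all 729 alternatives checked — unique.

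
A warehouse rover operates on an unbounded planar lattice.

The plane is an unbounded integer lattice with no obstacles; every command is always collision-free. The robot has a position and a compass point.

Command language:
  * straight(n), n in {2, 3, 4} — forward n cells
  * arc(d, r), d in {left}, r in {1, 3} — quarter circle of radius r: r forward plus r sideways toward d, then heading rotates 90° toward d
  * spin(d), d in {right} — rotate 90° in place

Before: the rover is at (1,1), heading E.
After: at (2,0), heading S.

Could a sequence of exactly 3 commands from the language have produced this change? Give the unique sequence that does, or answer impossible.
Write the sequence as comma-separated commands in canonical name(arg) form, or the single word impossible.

key: cell and facing (now S) both changed — the 3 commands mix motion and turning
from: at (1,1), heading E
[1] after spin(right): at (1,1), heading S
[2] after arc(left, 1): at (2,0), heading E
[3] after spin(right): at (2,0), heading S
uniquely the one of 216 3-step routes that fits.

spin(right), arc(left, 1), spin(right)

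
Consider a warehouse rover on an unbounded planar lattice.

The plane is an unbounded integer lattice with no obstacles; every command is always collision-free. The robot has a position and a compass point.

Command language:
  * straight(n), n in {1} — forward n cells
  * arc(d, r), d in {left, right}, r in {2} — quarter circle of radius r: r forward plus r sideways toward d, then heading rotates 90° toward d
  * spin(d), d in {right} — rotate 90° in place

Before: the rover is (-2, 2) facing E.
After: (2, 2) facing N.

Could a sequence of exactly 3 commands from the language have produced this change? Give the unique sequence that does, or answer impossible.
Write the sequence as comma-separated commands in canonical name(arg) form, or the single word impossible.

key: cell and facing (now N) both changed — the 3 commands mix motion and turning
t0: (-2, 2) facing E
step 1 (spin(right)): (-2, 2) facing S
step 2 (arc(left, 2)): (0, 0) facing E
step 3 (arc(left, 2)): (2, 2) facing N
no other 3-command option fits: unique.

spin(right), arc(left, 2), arc(left, 2)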